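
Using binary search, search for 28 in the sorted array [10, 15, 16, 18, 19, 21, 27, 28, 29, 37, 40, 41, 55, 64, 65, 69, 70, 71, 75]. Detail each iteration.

Binary search for 28 in [10, 15, 16, 18, 19, 21, 27, 28, 29, 37, 40, 41, 55, 64, 65, 69, 70, 71, 75]:

lo=0, hi=18, mid=9, arr[mid]=37 -> 37 > 28, search left half
lo=0, hi=8, mid=4, arr[mid]=19 -> 19 < 28, search right half
lo=5, hi=8, mid=6, arr[mid]=27 -> 27 < 28, search right half
lo=7, hi=8, mid=7, arr[mid]=28 -> Found target at index 7!

Binary search finds 28 at index 7 after 4 comparisons. The search repeatedly halves the search space by comparing with the middle element.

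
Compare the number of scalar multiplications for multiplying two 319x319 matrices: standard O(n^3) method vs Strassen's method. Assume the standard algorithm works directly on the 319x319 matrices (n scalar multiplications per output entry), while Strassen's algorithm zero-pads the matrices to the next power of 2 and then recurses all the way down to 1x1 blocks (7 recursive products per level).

Matrix multiplication for 319x319 matrices:

Strassen's algorithm requires power-of-2 dimensions. Pad 319x319 to 512x512 (next power of 2).

Standard algorithm: 319^3 = 32461759 multiplications
Strassen's algorithm: 7^(log2(512)) = 7^9 = 40353607 multiplications
Difference: 32461759 - 40353607 = -7891848 (Strassen uses MORE here due to padding overhead — for small or just-over-power-of-2 n, padding can outweigh the per-level savings)

Standard: 32461759 multiplications (319^3). Strassen: 40353607 multiplications (7^9, after padding to 512x512). Strassen reduces 8 recursive multiplications to 7 at each level.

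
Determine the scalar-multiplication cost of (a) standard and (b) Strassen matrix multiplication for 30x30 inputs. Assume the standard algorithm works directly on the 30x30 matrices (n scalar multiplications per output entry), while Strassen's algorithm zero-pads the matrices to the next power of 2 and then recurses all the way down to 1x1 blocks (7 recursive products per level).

Matrix multiplication for 30x30 matrices:

Strassen's algorithm requires power-of-2 dimensions. Pad 30x30 to 32x32 (next power of 2).

Standard algorithm: 30^3 = 27000 multiplications
Strassen's algorithm: 7^(log2(32)) = 7^5 = 16807 multiplications
Savings: 27000 - 16807 = 10193 multiplications

Standard: 27000 multiplications (30^3). Strassen: 16807 multiplications (7^5, after padding to 32x32). Strassen reduces 8 recursive multiplications to 7 at each level.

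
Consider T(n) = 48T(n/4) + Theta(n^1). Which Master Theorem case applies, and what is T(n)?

Master Theorem for T(n) = 48T(n/4) + O(n^1):

a = 48, b = 4, c = 1
log_b(a) = log_4(48) = 2.7925

Case 1: c = 1 < log_4(48) = 2.7925
T(n) = O(n^(log_4 48))

For T(n) = 48T(n/4) + O(n^1): log_4(48) = 2.7925. This is Case 1 of the Master Theorem (c < log_b(a), work dominated by leaves), giving O(n^(log_4 48)).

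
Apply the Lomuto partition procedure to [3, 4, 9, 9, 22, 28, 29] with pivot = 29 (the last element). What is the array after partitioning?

Lomuto partition with pivot = 29:

Initial array: [3, 4, 9, 9, 22, 28, 29]

arr[0]=3 <= 29: swap with position 0, array becomes [3, 4, 9, 9, 22, 28, 29]
arr[1]=4 <= 29: swap with position 1, array becomes [3, 4, 9, 9, 22, 28, 29]
arr[2]=9 <= 29: swap with position 2, array becomes [3, 4, 9, 9, 22, 28, 29]
arr[3]=9 <= 29: swap with position 3, array becomes [3, 4, 9, 9, 22, 28, 29]
arr[4]=22 <= 29: swap with position 4, array becomes [3, 4, 9, 9, 22, 28, 29]
arr[5]=28 <= 29: swap with position 5, array becomes [3, 4, 9, 9, 22, 28, 29]

Place pivot at position 6: [3, 4, 9, 9, 22, 28, 29]
Pivot position: 6

After partitioning with pivot 29, the array becomes [3, 4, 9, 9, 22, 28, 29]. The pivot is placed at index 6. All elements to the left of the pivot are <= 29, and all elements to the right are > 29.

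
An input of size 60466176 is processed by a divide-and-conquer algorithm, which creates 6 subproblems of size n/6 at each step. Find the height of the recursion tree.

For divide and conquer with division factor 6:

Problem sizes at each level:
Level 0: 60466176
Level 1: 10077696
Level 2: 1679616
Level 3: 279936
Level 4: 46656
Level 5: 7776
Level 6: 1296
Level 7: 216
Level 8: 36
Level 9: 6
Level 10: 1

The root is level 0 and the size-1 base case is level 10 (the tree spans levels 0 through 10, i.e. 11 levels counting the root), so the depth is the number of divisions: log_6(60466176) = 10

The recursion tree depth is log_6(60466176) = 10. At each level, the problem size is divided by 6, so it takes 10 divisions to reduce to a base case of size 1. The algorithm makes 6 recursive calls at each level.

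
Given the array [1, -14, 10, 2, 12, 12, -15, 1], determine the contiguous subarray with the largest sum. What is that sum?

Using Kadane's algorithm on [1, -14, 10, 2, 12, 12, -15, 1]:

Scanning through the array:
Position 1 (value -14): max_ending_here = -13, max_so_far = 1
Position 2 (value 10): max_ending_here = 10, max_so_far = 10
Position 3 (value 2): max_ending_here = 12, max_so_far = 12
Position 4 (value 12): max_ending_here = 24, max_so_far = 24
Position 5 (value 12): max_ending_here = 36, max_so_far = 36
Position 6 (value -15): max_ending_here = 21, max_so_far = 36
Position 7 (value 1): max_ending_here = 22, max_so_far = 36

Maximum subarray: [10, 2, 12, 12]
Maximum sum: 36

The maximum subarray is [10, 2, 12, 12] with sum 36. This subarray runs from index 2 to index 5.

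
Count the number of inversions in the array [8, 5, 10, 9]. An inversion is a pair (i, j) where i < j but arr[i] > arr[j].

Finding inversions in [8, 5, 10, 9]:

(0, 1): arr[0]=8 > arr[1]=5
(2, 3): arr[2]=10 > arr[3]=9

Total inversions: 2

The array has 2 inversion(s): (0,1), (2,3). Each pair (i,j) satisfies i < j and arr[i] > arr[j].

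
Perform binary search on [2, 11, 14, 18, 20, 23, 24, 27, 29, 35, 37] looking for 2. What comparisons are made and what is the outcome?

Binary search for 2 in [2, 11, 14, 18, 20, 23, 24, 27, 29, 35, 37]:

lo=0, hi=10, mid=5, arr[mid]=23 -> 23 > 2, search left half
lo=0, hi=4, mid=2, arr[mid]=14 -> 14 > 2, search left half
lo=0, hi=1, mid=0, arr[mid]=2 -> Found target at index 0!

Binary search finds 2 at index 0 after 3 comparisons. The search repeatedly halves the search space by comparing with the middle element.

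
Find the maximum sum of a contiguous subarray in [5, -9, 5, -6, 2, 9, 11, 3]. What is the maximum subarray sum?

Using Kadane's algorithm on [5, -9, 5, -6, 2, 9, 11, 3]:

Scanning through the array:
Position 1 (value -9): max_ending_here = -4, max_so_far = 5
Position 2 (value 5): max_ending_here = 5, max_so_far = 5
Position 3 (value -6): max_ending_here = -1, max_so_far = 5
Position 4 (value 2): max_ending_here = 2, max_so_far = 5
Position 5 (value 9): max_ending_here = 11, max_so_far = 11
Position 6 (value 11): max_ending_here = 22, max_so_far = 22
Position 7 (value 3): max_ending_here = 25, max_so_far = 25

Maximum subarray: [2, 9, 11, 3]
Maximum sum: 25

The maximum subarray is [2, 9, 11, 3] with sum 25. This subarray runs from index 4 to index 7.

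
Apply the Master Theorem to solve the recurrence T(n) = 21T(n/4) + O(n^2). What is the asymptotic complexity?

Master Theorem for T(n) = 21T(n/4) + O(n^2):

a = 21, b = 4, c = 2
log_b(a) = log_4(21) = 2.1962

Case 1: c = 2 < log_4(21) = 2.1962
T(n) = O(n^(log_4 21))

For T(n) = 21T(n/4) + O(n^2): log_4(21) = 2.1962. This is Case 1 of the Master Theorem (c < log_b(a), work dominated by leaves), giving O(n^(log_4 21)).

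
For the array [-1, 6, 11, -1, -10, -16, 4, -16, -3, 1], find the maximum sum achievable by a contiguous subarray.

Using Kadane's algorithm on [-1, 6, 11, -1, -10, -16, 4, -16, -3, 1]:

Scanning through the array:
Position 1 (value 6): max_ending_here = 6, max_so_far = 6
Position 2 (value 11): max_ending_here = 17, max_so_far = 17
Position 3 (value -1): max_ending_here = 16, max_so_far = 17
Position 4 (value -10): max_ending_here = 6, max_so_far = 17
Position 5 (value -16): max_ending_here = -10, max_so_far = 17
Position 6 (value 4): max_ending_here = 4, max_so_far = 17
Position 7 (value -16): max_ending_here = -12, max_so_far = 17
Position 8 (value -3): max_ending_here = -3, max_so_far = 17
Position 9 (value 1): max_ending_here = 1, max_so_far = 17

Maximum subarray: [6, 11]
Maximum sum: 17

The maximum subarray is [6, 11] with sum 17. This subarray runs from index 1 to index 2.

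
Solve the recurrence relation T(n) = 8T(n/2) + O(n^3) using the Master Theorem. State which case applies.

Master Theorem for T(n) = 8T(n/2) + O(n^3):

a = 8, b = 2, c = 3
log_b(a) = log_2(8) = 3.0000

Case 2: c = 3 = log_2(8) = 3.0000
T(n) = O(n^3 log n) = O(n^3 log n)

For T(n) = 8T(n/2) + O(n^3): log_2(8) = 3.0000. This is Case 2 of the Master Theorem (c = log_b(a), equal work at all levels), giving O(n^3 log n).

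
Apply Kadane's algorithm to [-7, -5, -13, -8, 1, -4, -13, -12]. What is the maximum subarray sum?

Using Kadane's algorithm on [-7, -5, -13, -8, 1, -4, -13, -12]:

Scanning through the array:
Position 1 (value -5): max_ending_here = -5, max_so_far = -5
Position 2 (value -13): max_ending_here = -13, max_so_far = -5
Position 3 (value -8): max_ending_here = -8, max_so_far = -5
Position 4 (value 1): max_ending_here = 1, max_so_far = 1
Position 5 (value -4): max_ending_here = -3, max_so_far = 1
Position 6 (value -13): max_ending_here = -13, max_so_far = 1
Position 7 (value -12): max_ending_here = -12, max_so_far = 1

Maximum subarray: [1]
Maximum sum: 1

The maximum subarray is [1] with sum 1. This subarray runs from index 4 to index 4.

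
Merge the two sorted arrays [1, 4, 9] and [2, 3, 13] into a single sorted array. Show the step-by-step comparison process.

Merging process:

Compare 1 vs 2: take 1 from left. Merged: [1]
Compare 4 vs 2: take 2 from right. Merged: [1, 2]
Compare 4 vs 3: take 3 from right. Merged: [1, 2, 3]
Compare 4 vs 13: take 4 from left. Merged: [1, 2, 3, 4]
Compare 9 vs 13: take 9 from left. Merged: [1, 2, 3, 4, 9]
Append remaining from right: [13]. Merged: [1, 2, 3, 4, 9, 13]

Final merged array: [1, 2, 3, 4, 9, 13]
Total comparisons: 5

The merged array is [1, 2, 3, 4, 9, 13], requiring 5 comparisons. The merge step runs in O(n) time where n is the total number of elements.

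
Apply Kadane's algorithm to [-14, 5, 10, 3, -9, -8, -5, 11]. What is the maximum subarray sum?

Using Kadane's algorithm on [-14, 5, 10, 3, -9, -8, -5, 11]:

Scanning through the array:
Position 1 (value 5): max_ending_here = 5, max_so_far = 5
Position 2 (value 10): max_ending_here = 15, max_so_far = 15
Position 3 (value 3): max_ending_here = 18, max_so_far = 18
Position 4 (value -9): max_ending_here = 9, max_so_far = 18
Position 5 (value -8): max_ending_here = 1, max_so_far = 18
Position 6 (value -5): max_ending_here = -4, max_so_far = 18
Position 7 (value 11): max_ending_here = 11, max_so_far = 18

Maximum subarray: [5, 10, 3]
Maximum sum: 18

The maximum subarray is [5, 10, 3] with sum 18. This subarray runs from index 1 to index 3.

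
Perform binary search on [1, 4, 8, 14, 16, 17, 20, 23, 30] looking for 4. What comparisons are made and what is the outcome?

Binary search for 4 in [1, 4, 8, 14, 16, 17, 20, 23, 30]:

lo=0, hi=8, mid=4, arr[mid]=16 -> 16 > 4, search left half
lo=0, hi=3, mid=1, arr[mid]=4 -> Found target at index 1!

Binary search finds 4 at index 1 after 2 comparisons. The search repeatedly halves the search space by comparing with the middle element.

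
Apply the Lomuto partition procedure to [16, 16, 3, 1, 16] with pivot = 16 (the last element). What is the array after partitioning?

Lomuto partition with pivot = 16:

Initial array: [16, 16, 3, 1, 16]

arr[0]=16 <= 16: swap with position 0, array becomes [16, 16, 3, 1, 16]
arr[1]=16 <= 16: swap with position 1, array becomes [16, 16, 3, 1, 16]
arr[2]=3 <= 16: swap with position 2, array becomes [16, 16, 3, 1, 16]
arr[3]=1 <= 16: swap with position 3, array becomes [16, 16, 3, 1, 16]

Place pivot at position 4: [16, 16, 3, 1, 16]
Pivot position: 4

After partitioning with pivot 16, the array becomes [16, 16, 3, 1, 16]. The pivot is placed at index 4. All elements to the left of the pivot are <= 16, and all elements to the right are > 16.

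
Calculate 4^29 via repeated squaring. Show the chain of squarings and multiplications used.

Computing 4^29 by squaring (build up from 4^1; each line after the first costs one multiplication):

4^1 = 4
4^2 = (4^1)^2 = 4^2 = 16
4^3 = 4 * 4^2 = 4 * 16 = 64
4^6 = (4^3)^2 = 64^2 = 4096
4^7 = 4 * 4^6 = 4 * 4096 = 16384
4^14 = (4^7)^2 = 16384^2 = 268435456
4^28 = (4^14)^2 = 268435456^2 = 72057594037927936
4^29 = 4 * 4^28 = 4 * 72057594037927936 = 288230376151711744

Result: 288230376151711744
Multiplications needed: 7 (7 lines after 4^1)

4^29 = 288230376151711744. Using exponentiation by squaring, this requires 7 multiplications. The key idea: if the exponent is even, square the half-power; if odd, multiply by the base once.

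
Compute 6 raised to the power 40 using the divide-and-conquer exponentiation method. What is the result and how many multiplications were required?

Computing 6^40 by squaring (build up from 6^1; each line after the first costs one multiplication):

6^1 = 6
6^2 = (6^1)^2 = 6^2 = 36
6^4 = (6^2)^2 = 36^2 = 1296
6^5 = 6 * 6^4 = 6 * 1296 = 7776
6^10 = (6^5)^2 = 7776^2 = 60466176
6^20 = (6^10)^2 = 60466176^2 = 3656158440062976
6^40 = (6^20)^2 = 3656158440062976^2 = 13367494538843734067838845976576

Result: 13367494538843734067838845976576
Multiplications needed: 6 (6 lines after 6^1)

6^40 = 13367494538843734067838845976576. Using exponentiation by squaring, this requires 6 multiplications. The key idea: if the exponent is even, square the half-power; if odd, multiply by the base once.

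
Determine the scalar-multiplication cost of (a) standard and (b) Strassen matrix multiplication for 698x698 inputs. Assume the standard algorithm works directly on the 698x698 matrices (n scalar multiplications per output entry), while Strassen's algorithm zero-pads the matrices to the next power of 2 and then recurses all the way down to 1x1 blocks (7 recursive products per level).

Matrix multiplication for 698x698 matrices:

Strassen's algorithm requires power-of-2 dimensions. Pad 698x698 to 1024x1024 (next power of 2).

Standard algorithm: 698^3 = 340068392 multiplications
Strassen's algorithm: 7^(log2(1024)) = 7^10 = 282475249 multiplications
Savings: 340068392 - 282475249 = 57593143 multiplications

Standard: 340068392 multiplications (698^3). Strassen: 282475249 multiplications (7^10, after padding to 1024x1024). Strassen reduces 8 recursive multiplications to 7 at each level.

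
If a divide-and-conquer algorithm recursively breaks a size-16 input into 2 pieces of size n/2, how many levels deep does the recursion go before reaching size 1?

For divide and conquer with division factor 2:

Problem sizes at each level:
Level 0: 16
Level 1: 8
Level 2: 4
Level 3: 2
Level 4: 1

The root is level 0 and the size-1 base case is level 4 (the tree spans levels 0 through 4, i.e. 5 levels counting the root), so the depth is the number of divisions: log_2(16) = 4

The recursion tree depth is log_2(16) = 4. At each level, the problem size is divided by 2, so it takes 4 divisions to reduce to a base case of size 1. The algorithm makes 2 recursive calls at each level.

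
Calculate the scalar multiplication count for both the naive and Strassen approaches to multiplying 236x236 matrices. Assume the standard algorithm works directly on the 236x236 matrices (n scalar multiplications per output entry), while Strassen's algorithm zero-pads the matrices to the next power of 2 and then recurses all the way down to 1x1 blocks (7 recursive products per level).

Matrix multiplication for 236x236 matrices:

Strassen's algorithm requires power-of-2 dimensions. Pad 236x236 to 256x256 (next power of 2).

Standard algorithm: 236^3 = 13144256 multiplications
Strassen's algorithm: 7^(log2(256)) = 7^8 = 5764801 multiplications
Savings: 13144256 - 5764801 = 7379455 multiplications

Standard: 13144256 multiplications (236^3). Strassen: 5764801 multiplications (7^8, after padding to 256x256). Strassen reduces 8 recursive multiplications to 7 at each level.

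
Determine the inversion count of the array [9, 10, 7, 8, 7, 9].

Finding inversions in [9, 10, 7, 8, 7, 9]:

(0, 2): arr[0]=9 > arr[2]=7
(0, 3): arr[0]=9 > arr[3]=8
(0, 4): arr[0]=9 > arr[4]=7
(1, 2): arr[1]=10 > arr[2]=7
(1, 3): arr[1]=10 > arr[3]=8
(1, 4): arr[1]=10 > arr[4]=7
(1, 5): arr[1]=10 > arr[5]=9
(3, 4): arr[3]=8 > arr[4]=7

Total inversions: 8

The array has 8 inversion(s): (0,2), (0,3), (0,4), (1,2), (1,3), (1,4), (1,5), (3,4). Each pair (i,j) satisfies i < j and arr[i] > arr[j].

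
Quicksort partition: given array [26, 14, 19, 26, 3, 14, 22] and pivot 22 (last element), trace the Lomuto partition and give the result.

Lomuto partition with pivot = 22:

Initial array: [26, 14, 19, 26, 3, 14, 22]

arr[0]=26 > 22: no swap
arr[1]=14 <= 22: swap with position 0, array becomes [14, 26, 19, 26, 3, 14, 22]
arr[2]=19 <= 22: swap with position 1, array becomes [14, 19, 26, 26, 3, 14, 22]
arr[3]=26 > 22: no swap
arr[4]=3 <= 22: swap with position 2, array becomes [14, 19, 3, 26, 26, 14, 22]
arr[5]=14 <= 22: swap with position 3, array becomes [14, 19, 3, 14, 26, 26, 22]

Place pivot at position 4: [14, 19, 3, 14, 22, 26, 26]
Pivot position: 4

After partitioning with pivot 22, the array becomes [14, 19, 3, 14, 22, 26, 26]. The pivot is placed at index 4. All elements to the left of the pivot are <= 22, and all elements to the right are > 22.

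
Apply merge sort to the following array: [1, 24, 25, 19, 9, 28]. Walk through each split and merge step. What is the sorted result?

Merge sort trace:

Split: [1, 24, 25, 19, 9, 28] -> [1, 24, 25] and [19, 9, 28]
  Split: [1, 24, 25] -> [1] and [24, 25]
    Split: [24, 25] -> [24] and [25]
    Merge: [24] + [25] -> [24, 25]
  Merge: [1] + [24, 25] -> [1, 24, 25]
  Split: [19, 9, 28] -> [19] and [9, 28]
    Split: [9, 28] -> [9] and [28]
    Merge: [9] + [28] -> [9, 28]
  Merge: [19] + [9, 28] -> [9, 19, 28]
Merge: [1, 24, 25] + [9, 19, 28] -> [1, 9, 19, 24, 25, 28]

Final sorted array: [1, 9, 19, 24, 25, 28]

The merge sort proceeds by recursively splitting the array and merging sorted halves.
After all merges, the sorted array is [1, 9, 19, 24, 25, 28].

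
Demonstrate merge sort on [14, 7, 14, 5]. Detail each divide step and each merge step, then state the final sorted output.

Merge sort trace:

Split: [14, 7, 14, 5] -> [14, 7] and [14, 5]
  Split: [14, 7] -> [14] and [7]
  Merge: [14] + [7] -> [7, 14]
  Split: [14, 5] -> [14] and [5]
  Merge: [14] + [5] -> [5, 14]
Merge: [7, 14] + [5, 14] -> [5, 7, 14, 14]

Final sorted array: [5, 7, 14, 14]

The merge sort proceeds by recursively splitting the array and merging sorted halves.
After all merges, the sorted array is [5, 7, 14, 14].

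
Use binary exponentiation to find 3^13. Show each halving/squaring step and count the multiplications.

Computing 3^13 by squaring (build up from 3^1; each line after the first costs one multiplication):

3^1 = 3
3^2 = (3^1)^2 = 3^2 = 9
3^3 = 3 * 3^2 = 3 * 9 = 27
3^6 = (3^3)^2 = 27^2 = 729
3^12 = (3^6)^2 = 729^2 = 531441
3^13 = 3 * 3^12 = 3 * 531441 = 1594323

Result: 1594323
Multiplications needed: 5 (5 lines after 3^1)

3^13 = 1594323. Using exponentiation by squaring, this requires 5 multiplications. The key idea: if the exponent is even, square the half-power; if odd, multiply by the base once.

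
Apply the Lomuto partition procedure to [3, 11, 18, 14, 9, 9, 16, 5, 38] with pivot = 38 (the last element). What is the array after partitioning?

Lomuto partition with pivot = 38:

Initial array: [3, 11, 18, 14, 9, 9, 16, 5, 38]

arr[0]=3 <= 38: swap with position 0, array becomes [3, 11, 18, 14, 9, 9, 16, 5, 38]
arr[1]=11 <= 38: swap with position 1, array becomes [3, 11, 18, 14, 9, 9, 16, 5, 38]
arr[2]=18 <= 38: swap with position 2, array becomes [3, 11, 18, 14, 9, 9, 16, 5, 38]
arr[3]=14 <= 38: swap with position 3, array becomes [3, 11, 18, 14, 9, 9, 16, 5, 38]
arr[4]=9 <= 38: swap with position 4, array becomes [3, 11, 18, 14, 9, 9, 16, 5, 38]
arr[5]=9 <= 38: swap with position 5, array becomes [3, 11, 18, 14, 9, 9, 16, 5, 38]
arr[6]=16 <= 38: swap with position 6, array becomes [3, 11, 18, 14, 9, 9, 16, 5, 38]
arr[7]=5 <= 38: swap with position 7, array becomes [3, 11, 18, 14, 9, 9, 16, 5, 38]

Place pivot at position 8: [3, 11, 18, 14, 9, 9, 16, 5, 38]
Pivot position: 8

After partitioning with pivot 38, the array becomes [3, 11, 18, 14, 9, 9, 16, 5, 38]. The pivot is placed at index 8. All elements to the left of the pivot are <= 38, and all elements to the right are > 38.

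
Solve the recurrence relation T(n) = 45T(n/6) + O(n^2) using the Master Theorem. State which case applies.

Master Theorem for T(n) = 45T(n/6) + O(n^2):

a = 45, b = 6, c = 2
log_b(a) = log_6(45) = 2.1245

Case 1: c = 2 < log_6(45) = 2.1245
T(n) = O(n^(log_6 45))

For T(n) = 45T(n/6) + O(n^2): log_6(45) = 2.1245. This is Case 1 of the Master Theorem (c < log_b(a), work dominated by leaves), giving O(n^(log_6 45)).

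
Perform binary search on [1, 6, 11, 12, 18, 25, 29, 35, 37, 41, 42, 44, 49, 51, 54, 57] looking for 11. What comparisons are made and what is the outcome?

Binary search for 11 in [1, 6, 11, 12, 18, 25, 29, 35, 37, 41, 42, 44, 49, 51, 54, 57]:

lo=0, hi=15, mid=7, arr[mid]=35 -> 35 > 11, search left half
lo=0, hi=6, mid=3, arr[mid]=12 -> 12 > 11, search left half
lo=0, hi=2, mid=1, arr[mid]=6 -> 6 < 11, search right half
lo=2, hi=2, mid=2, arr[mid]=11 -> Found target at index 2!

Binary search finds 11 at index 2 after 4 comparisons. The search repeatedly halves the search space by comparing with the middle element.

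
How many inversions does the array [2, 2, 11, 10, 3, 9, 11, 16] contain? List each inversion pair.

Finding inversions in [2, 2, 11, 10, 3, 9, 11, 16]:

(2, 3): arr[2]=11 > arr[3]=10
(2, 4): arr[2]=11 > arr[4]=3
(2, 5): arr[2]=11 > arr[5]=9
(3, 4): arr[3]=10 > arr[4]=3
(3, 5): arr[3]=10 > arr[5]=9

Total inversions: 5

The array has 5 inversion(s): (2,3), (2,4), (2,5), (3,4), (3,5). Each pair (i,j) satisfies i < j and arr[i] > arr[j].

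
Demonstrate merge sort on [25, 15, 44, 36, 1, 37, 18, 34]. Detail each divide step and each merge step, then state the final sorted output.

Merge sort trace:

Split: [25, 15, 44, 36, 1, 37, 18, 34] -> [25, 15, 44, 36] and [1, 37, 18, 34]
  Split: [25, 15, 44, 36] -> [25, 15] and [44, 36]
    Split: [25, 15] -> [25] and [15]
    Merge: [25] + [15] -> [15, 25]
    Split: [44, 36] -> [44] and [36]
    Merge: [44] + [36] -> [36, 44]
  Merge: [15, 25] + [36, 44] -> [15, 25, 36, 44]
  Split: [1, 37, 18, 34] -> [1, 37] and [18, 34]
    Split: [1, 37] -> [1] and [37]
    Merge: [1] + [37] -> [1, 37]
    Split: [18, 34] -> [18] and [34]
    Merge: [18] + [34] -> [18, 34]
  Merge: [1, 37] + [18, 34] -> [1, 18, 34, 37]
Merge: [15, 25, 36, 44] + [1, 18, 34, 37] -> [1, 15, 18, 25, 34, 36, 37, 44]

Final sorted array: [1, 15, 18, 25, 34, 36, 37, 44]

The merge sort proceeds by recursively splitting the array and merging sorted halves.
After all merges, the sorted array is [1, 15, 18, 25, 34, 36, 37, 44].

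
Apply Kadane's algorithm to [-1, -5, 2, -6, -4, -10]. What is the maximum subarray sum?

Using Kadane's algorithm on [-1, -5, 2, -6, -4, -10]:

Scanning through the array:
Position 1 (value -5): max_ending_here = -5, max_so_far = -1
Position 2 (value 2): max_ending_here = 2, max_so_far = 2
Position 3 (value -6): max_ending_here = -4, max_so_far = 2
Position 4 (value -4): max_ending_here = -4, max_so_far = 2
Position 5 (value -10): max_ending_here = -10, max_so_far = 2

Maximum subarray: [2]
Maximum sum: 2

The maximum subarray is [2] with sum 2. This subarray runs from index 2 to index 2.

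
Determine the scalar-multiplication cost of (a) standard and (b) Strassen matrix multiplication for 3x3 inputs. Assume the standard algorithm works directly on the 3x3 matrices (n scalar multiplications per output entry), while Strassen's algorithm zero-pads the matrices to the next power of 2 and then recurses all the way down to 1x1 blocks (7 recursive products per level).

Matrix multiplication for 3x3 matrices:

Strassen's algorithm requires power-of-2 dimensions. Pad 3x3 to 4x4 (next power of 2).

Standard algorithm: 3^3 = 27 multiplications
Strassen's algorithm: 7^(log2(4)) = 7^2 = 49 multiplications
Difference: 27 - 49 = -22 (Strassen uses MORE here due to padding overhead — for small or just-over-power-of-2 n, padding can outweigh the per-level savings)

Standard: 27 multiplications (3^3). Strassen: 49 multiplications (7^2, after padding to 4x4). Strassen reduces 8 recursive multiplications to 7 at each level.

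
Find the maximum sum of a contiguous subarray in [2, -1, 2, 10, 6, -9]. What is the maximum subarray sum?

Using Kadane's algorithm on [2, -1, 2, 10, 6, -9]:

Scanning through the array:
Position 1 (value -1): max_ending_here = 1, max_so_far = 2
Position 2 (value 2): max_ending_here = 3, max_so_far = 3
Position 3 (value 10): max_ending_here = 13, max_so_far = 13
Position 4 (value 6): max_ending_here = 19, max_so_far = 19
Position 5 (value -9): max_ending_here = 10, max_so_far = 19

Maximum subarray: [2, -1, 2, 10, 6]
Maximum sum: 19

The maximum subarray is [2, -1, 2, 10, 6] with sum 19. This subarray runs from index 0 to index 4.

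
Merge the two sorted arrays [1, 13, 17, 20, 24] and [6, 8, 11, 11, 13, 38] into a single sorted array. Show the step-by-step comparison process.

Merging process:

Compare 1 vs 6: take 1 from left. Merged: [1]
Compare 13 vs 6: take 6 from right. Merged: [1, 6]
Compare 13 vs 8: take 8 from right. Merged: [1, 6, 8]
Compare 13 vs 11: take 11 from right. Merged: [1, 6, 8, 11]
Compare 13 vs 11: take 11 from right. Merged: [1, 6, 8, 11, 11]
Compare 13 vs 13: take 13 from left. Merged: [1, 6, 8, 11, 11, 13]
Compare 17 vs 13: take 13 from right. Merged: [1, 6, 8, 11, 11, 13, 13]
Compare 17 vs 38: take 17 from left. Merged: [1, 6, 8, 11, 11, 13, 13, 17]
Compare 20 vs 38: take 20 from left. Merged: [1, 6, 8, 11, 11, 13, 13, 17, 20]
Compare 24 vs 38: take 24 from left. Merged: [1, 6, 8, 11, 11, 13, 13, 17, 20, 24]
Append remaining from right: [38]. Merged: [1, 6, 8, 11, 11, 13, 13, 17, 20, 24, 38]

Final merged array: [1, 6, 8, 11, 11, 13, 13, 17, 20, 24, 38]
Total comparisons: 10

The merged array is [1, 6, 8, 11, 11, 13, 13, 17, 20, 24, 38], requiring 10 comparisons. The merge step runs in O(n) time where n is the total number of elements.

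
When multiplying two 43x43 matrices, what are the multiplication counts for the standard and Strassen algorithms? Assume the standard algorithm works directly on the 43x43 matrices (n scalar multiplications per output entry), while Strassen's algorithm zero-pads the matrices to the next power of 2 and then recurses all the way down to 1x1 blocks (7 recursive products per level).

Matrix multiplication for 43x43 matrices:

Strassen's algorithm requires power-of-2 dimensions. Pad 43x43 to 64x64 (next power of 2).

Standard algorithm: 43^3 = 79507 multiplications
Strassen's algorithm: 7^(log2(64)) = 7^6 = 117649 multiplications
Difference: 79507 - 117649 = -38142 (Strassen uses MORE here due to padding overhead — for small or just-over-power-of-2 n, padding can outweigh the per-level savings)

Standard: 79507 multiplications (43^3). Strassen: 117649 multiplications (7^6, after padding to 64x64). Strassen reduces 8 recursive multiplications to 7 at each level.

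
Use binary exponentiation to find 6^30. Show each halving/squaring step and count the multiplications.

Computing 6^30 by squaring (build up from 6^1; each line after the first costs one multiplication):

6^1 = 6
6^2 = (6^1)^2 = 6^2 = 36
6^3 = 6 * 6^2 = 6 * 36 = 216
6^6 = (6^3)^2 = 216^2 = 46656
6^7 = 6 * 6^6 = 6 * 46656 = 279936
6^14 = (6^7)^2 = 279936^2 = 78364164096
6^15 = 6 * 6^14 = 6 * 78364164096 = 470184984576
6^30 = (6^15)^2 = 470184984576^2 = 221073919720733357899776

Result: 221073919720733357899776
Multiplications needed: 7 (7 lines after 6^1)

6^30 = 221073919720733357899776. Using exponentiation by squaring, this requires 7 multiplications. The key idea: if the exponent is even, square the half-power; if odd, multiply by the base once.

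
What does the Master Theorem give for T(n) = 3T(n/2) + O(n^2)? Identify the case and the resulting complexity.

Master Theorem for T(n) = 3T(n/2) + O(n^2):

a = 3, b = 2, c = 2
log_b(a) = log_2(3) = 1.5850

Case 3: c = 2 > log_2(3) = 1.5850
T(n) = O(n^2) = O(n^2)

For T(n) = 3T(n/2) + O(n^2): log_2(3) = 1.5850. This is Case 3 of the Master Theorem (c > log_b(a), work dominated by root), giving O(n^2).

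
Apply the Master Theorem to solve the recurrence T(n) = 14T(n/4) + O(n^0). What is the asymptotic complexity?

Master Theorem for T(n) = 14T(n/4) + O(n^0):

a = 14, b = 4, c = 0
log_b(a) = log_4(14) = 1.9037

Case 1: c = 0 < log_4(14) = 1.9037
T(n) = O(n^(log_4 14))

For T(n) = 14T(n/4) + O(n^0): log_4(14) = 1.9037. This is Case 1 of the Master Theorem (c < log_b(a), work dominated by leaves), giving O(n^(log_4 14)).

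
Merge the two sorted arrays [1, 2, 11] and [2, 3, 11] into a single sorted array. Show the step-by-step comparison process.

Merging process:

Compare 1 vs 2: take 1 from left. Merged: [1]
Compare 2 vs 2: take 2 from left. Merged: [1, 2]
Compare 11 vs 2: take 2 from right. Merged: [1, 2, 2]
Compare 11 vs 3: take 3 from right. Merged: [1, 2, 2, 3]
Compare 11 vs 11: take 11 from left. Merged: [1, 2, 2, 3, 11]
Append remaining from right: [11]. Merged: [1, 2, 2, 3, 11, 11]

Final merged array: [1, 2, 2, 3, 11, 11]
Total comparisons: 5

The merged array is [1, 2, 2, 3, 11, 11], requiring 5 comparisons. The merge step runs in O(n) time where n is the total number of elements.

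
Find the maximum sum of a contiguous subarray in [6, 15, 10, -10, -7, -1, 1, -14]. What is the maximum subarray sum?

Using Kadane's algorithm on [6, 15, 10, -10, -7, -1, 1, -14]:

Scanning through the array:
Position 1 (value 15): max_ending_here = 21, max_so_far = 21
Position 2 (value 10): max_ending_here = 31, max_so_far = 31
Position 3 (value -10): max_ending_here = 21, max_so_far = 31
Position 4 (value -7): max_ending_here = 14, max_so_far = 31
Position 5 (value -1): max_ending_here = 13, max_so_far = 31
Position 6 (value 1): max_ending_here = 14, max_so_far = 31
Position 7 (value -14): max_ending_here = 0, max_so_far = 31

Maximum subarray: [6, 15, 10]
Maximum sum: 31

The maximum subarray is [6, 15, 10] with sum 31. This subarray runs from index 0 to index 2.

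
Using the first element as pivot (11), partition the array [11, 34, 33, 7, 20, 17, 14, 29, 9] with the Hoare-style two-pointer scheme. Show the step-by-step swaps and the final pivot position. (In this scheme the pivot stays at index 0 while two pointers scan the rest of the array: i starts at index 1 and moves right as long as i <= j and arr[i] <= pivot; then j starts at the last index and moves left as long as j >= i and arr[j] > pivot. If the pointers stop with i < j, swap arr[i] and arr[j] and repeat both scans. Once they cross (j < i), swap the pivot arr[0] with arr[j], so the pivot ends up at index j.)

Hoare-style two-pointer partition with pivot = 11:

Initial array: [11, 34, 33, 7, 20, 17, 14, 29, 9]

Pointers start at i = 1, j = 8.
i stops at index 1 (arr[1]=34 > 11), j stops at index 8 (arr[8]=9 <= 11): swap arr[1] and arr[8], array becomes [11, 9, 33, 7, 20, 17, 14, 29, 34]
i stops at index 2 (arr[2]=33 > 11), j stops at index 3 (arr[3]=7 <= 11): swap arr[2] and arr[3], array becomes [11, 9, 7, 33, 20, 17, 14, 29, 34]
i ends at 3, j ends at 2: the pointers have crossed (j < i), so scanning stops.

Swap pivot arr[0] with arr[2] to place pivot at position 2: [7, 9, 11, 33, 20, 17, 14, 29, 34]
Pivot position: 2

After partitioning with pivot 11, the array becomes [7, 9, 11, 33, 20, 17, 14, 29, 34]. The pivot is placed at index 2. All elements to the left of the pivot are <= 11, and all elements to the right are > 11.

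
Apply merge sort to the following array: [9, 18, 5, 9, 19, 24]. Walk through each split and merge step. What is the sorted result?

Merge sort trace:

Split: [9, 18, 5, 9, 19, 24] -> [9, 18, 5] and [9, 19, 24]
  Split: [9, 18, 5] -> [9] and [18, 5]
    Split: [18, 5] -> [18] and [5]
    Merge: [18] + [5] -> [5, 18]
  Merge: [9] + [5, 18] -> [5, 9, 18]
  Split: [9, 19, 24] -> [9] and [19, 24]
    Split: [19, 24] -> [19] and [24]
    Merge: [19] + [24] -> [19, 24]
  Merge: [9] + [19, 24] -> [9, 19, 24]
Merge: [5, 9, 18] + [9, 19, 24] -> [5, 9, 9, 18, 19, 24]

Final sorted array: [5, 9, 9, 18, 19, 24]

The merge sort proceeds by recursively splitting the array and merging sorted halves.
After all merges, the sorted array is [5, 9, 9, 18, 19, 24].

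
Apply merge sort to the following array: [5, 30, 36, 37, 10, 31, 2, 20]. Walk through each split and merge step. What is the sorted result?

Merge sort trace:

Split: [5, 30, 36, 37, 10, 31, 2, 20] -> [5, 30, 36, 37] and [10, 31, 2, 20]
  Split: [5, 30, 36, 37] -> [5, 30] and [36, 37]
    Split: [5, 30] -> [5] and [30]
    Merge: [5] + [30] -> [5, 30]
    Split: [36, 37] -> [36] and [37]
    Merge: [36] + [37] -> [36, 37]
  Merge: [5, 30] + [36, 37] -> [5, 30, 36, 37]
  Split: [10, 31, 2, 20] -> [10, 31] and [2, 20]
    Split: [10, 31] -> [10] and [31]
    Merge: [10] + [31] -> [10, 31]
    Split: [2, 20] -> [2] and [20]
    Merge: [2] + [20] -> [2, 20]
  Merge: [10, 31] + [2, 20] -> [2, 10, 20, 31]
Merge: [5, 30, 36, 37] + [2, 10, 20, 31] -> [2, 5, 10, 20, 30, 31, 36, 37]

Final sorted array: [2, 5, 10, 20, 30, 31, 36, 37]

The merge sort proceeds by recursively splitting the array and merging sorted halves.
After all merges, the sorted array is [2, 5, 10, 20, 30, 31, 36, 37].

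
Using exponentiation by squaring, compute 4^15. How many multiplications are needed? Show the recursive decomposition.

Computing 4^15 by squaring (build up from 4^1; each line after the first costs one multiplication):

4^1 = 4
4^2 = (4^1)^2 = 4^2 = 16
4^3 = 4 * 4^2 = 4 * 16 = 64
4^6 = (4^3)^2 = 64^2 = 4096
4^7 = 4 * 4^6 = 4 * 4096 = 16384
4^14 = (4^7)^2 = 16384^2 = 268435456
4^15 = 4 * 4^14 = 4 * 268435456 = 1073741824

Result: 1073741824
Multiplications needed: 6 (6 lines after 4^1)

4^15 = 1073741824. Using exponentiation by squaring, this requires 6 multiplications. The key idea: if the exponent is even, square the half-power; if odd, multiply by the base once.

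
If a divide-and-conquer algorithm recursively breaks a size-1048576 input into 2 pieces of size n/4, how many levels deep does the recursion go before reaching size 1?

For divide and conquer with division factor 4:

Problem sizes at each level:
Level 0: 1048576
Level 1: 262144
Level 2: 65536
Level 3: 16384
Level 4: 4096
Level 5: 1024
Level 6: 256
Level 7: 64
Level 8: 16
Level 9: 4
Level 10: 1

The root is level 0 and the size-1 base case is level 10 (the tree spans levels 0 through 10, i.e. 11 levels counting the root), so the depth is the number of divisions: log_4(1048576) = 10

The recursion tree depth is log_4(1048576) = 10. At each level, the problem size is divided by 4, so it takes 10 divisions to reduce to a base case of size 1. The algorithm makes 2 recursive calls at each level.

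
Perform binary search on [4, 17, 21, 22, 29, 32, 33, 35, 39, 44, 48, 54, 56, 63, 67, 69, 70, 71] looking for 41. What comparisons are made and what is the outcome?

Binary search for 41 in [4, 17, 21, 22, 29, 32, 33, 35, 39, 44, 48, 54, 56, 63, 67, 69, 70, 71]:

lo=0, hi=17, mid=8, arr[mid]=39 -> 39 < 41, search right half
lo=9, hi=17, mid=13, arr[mid]=63 -> 63 > 41, search left half
lo=9, hi=12, mid=10, arr[mid]=48 -> 48 > 41, search left half
lo=9, hi=9, mid=9, arr[mid]=44 -> 44 > 41, search left half
lo=9 > hi=8, target 41 not found

Binary search determines that 41 is not in the array after 4 comparisons. The search space was exhausted without finding the target.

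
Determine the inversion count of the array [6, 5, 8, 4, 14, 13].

Finding inversions in [6, 5, 8, 4, 14, 13]:

(0, 1): arr[0]=6 > arr[1]=5
(0, 3): arr[0]=6 > arr[3]=4
(1, 3): arr[1]=5 > arr[3]=4
(2, 3): arr[2]=8 > arr[3]=4
(4, 5): arr[4]=14 > arr[5]=13

Total inversions: 5

The array has 5 inversion(s): (0,1), (0,3), (1,3), (2,3), (4,5). Each pair (i,j) satisfies i < j and arr[i] > arr[j].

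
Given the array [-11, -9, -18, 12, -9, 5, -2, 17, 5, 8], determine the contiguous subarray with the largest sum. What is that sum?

Using Kadane's algorithm on [-11, -9, -18, 12, -9, 5, -2, 17, 5, 8]:

Scanning through the array:
Position 1 (value -9): max_ending_here = -9, max_so_far = -9
Position 2 (value -18): max_ending_here = -18, max_so_far = -9
Position 3 (value 12): max_ending_here = 12, max_so_far = 12
Position 4 (value -9): max_ending_here = 3, max_so_far = 12
Position 5 (value 5): max_ending_here = 8, max_so_far = 12
Position 6 (value -2): max_ending_here = 6, max_so_far = 12
Position 7 (value 17): max_ending_here = 23, max_so_far = 23
Position 8 (value 5): max_ending_here = 28, max_so_far = 28
Position 9 (value 8): max_ending_here = 36, max_so_far = 36

Maximum subarray: [12, -9, 5, -2, 17, 5, 8]
Maximum sum: 36

The maximum subarray is [12, -9, 5, -2, 17, 5, 8] with sum 36. This subarray runs from index 3 to index 9.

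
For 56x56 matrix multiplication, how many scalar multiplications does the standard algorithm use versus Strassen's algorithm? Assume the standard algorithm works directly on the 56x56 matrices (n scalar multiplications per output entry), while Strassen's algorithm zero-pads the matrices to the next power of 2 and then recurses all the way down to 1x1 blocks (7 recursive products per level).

Matrix multiplication for 56x56 matrices:

Strassen's algorithm requires power-of-2 dimensions. Pad 56x56 to 64x64 (next power of 2).

Standard algorithm: 56^3 = 175616 multiplications
Strassen's algorithm: 7^(log2(64)) = 7^6 = 117649 multiplications
Savings: 175616 - 117649 = 57967 multiplications

Standard: 175616 multiplications (56^3). Strassen: 117649 multiplications (7^6, after padding to 64x64). Strassen reduces 8 recursive multiplications to 7 at each level.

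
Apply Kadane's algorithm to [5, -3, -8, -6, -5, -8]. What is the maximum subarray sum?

Using Kadane's algorithm on [5, -3, -8, -6, -5, -8]:

Scanning through the array:
Position 1 (value -3): max_ending_here = 2, max_so_far = 5
Position 2 (value -8): max_ending_here = -6, max_so_far = 5
Position 3 (value -6): max_ending_here = -6, max_so_far = 5
Position 4 (value -5): max_ending_here = -5, max_so_far = 5
Position 5 (value -8): max_ending_here = -8, max_so_far = 5

Maximum subarray: [5]
Maximum sum: 5

The maximum subarray is [5] with sum 5. This subarray runs from index 0 to index 0.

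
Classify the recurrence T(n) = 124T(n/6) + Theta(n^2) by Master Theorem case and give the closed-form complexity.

Master Theorem for T(n) = 124T(n/6) + O(n^2):

a = 124, b = 6, c = 2
log_b(a) = log_6(124) = 2.6903

Case 1: c = 2 < log_6(124) = 2.6903
T(n) = O(n^(log_6 124))

For T(n) = 124T(n/6) + O(n^2): log_6(124) = 2.6903. This is Case 1 of the Master Theorem (c < log_b(a), work dominated by leaves), giving O(n^(log_6 124)).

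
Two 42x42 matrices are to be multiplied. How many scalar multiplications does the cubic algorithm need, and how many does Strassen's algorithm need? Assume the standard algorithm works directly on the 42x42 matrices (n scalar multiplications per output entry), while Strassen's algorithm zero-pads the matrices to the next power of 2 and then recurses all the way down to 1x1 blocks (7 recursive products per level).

Matrix multiplication for 42x42 matrices:

Strassen's algorithm requires power-of-2 dimensions. Pad 42x42 to 64x64 (next power of 2).

Standard algorithm: 42^3 = 74088 multiplications
Strassen's algorithm: 7^(log2(64)) = 7^6 = 117649 multiplications
Difference: 74088 - 117649 = -43561 (Strassen uses MORE here due to padding overhead — for small or just-over-power-of-2 n, padding can outweigh the per-level savings)

Standard: 74088 multiplications (42^3). Strassen: 117649 multiplications (7^6, after padding to 64x64). Strassen reduces 8 recursive multiplications to 7 at each level.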